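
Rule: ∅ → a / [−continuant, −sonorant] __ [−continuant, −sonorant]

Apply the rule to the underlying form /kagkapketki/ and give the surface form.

/g/ and /k/ form a stop–stop cluster, so [a] is inserted between them.
/p/ and /k/ form a stop–stop cluster, so [a] is inserted between them.
/t/ and /k/ form a stop–stop cluster, so [a] is inserted between them.
Surface form: [kagakapaketaki].

kagakapaketaki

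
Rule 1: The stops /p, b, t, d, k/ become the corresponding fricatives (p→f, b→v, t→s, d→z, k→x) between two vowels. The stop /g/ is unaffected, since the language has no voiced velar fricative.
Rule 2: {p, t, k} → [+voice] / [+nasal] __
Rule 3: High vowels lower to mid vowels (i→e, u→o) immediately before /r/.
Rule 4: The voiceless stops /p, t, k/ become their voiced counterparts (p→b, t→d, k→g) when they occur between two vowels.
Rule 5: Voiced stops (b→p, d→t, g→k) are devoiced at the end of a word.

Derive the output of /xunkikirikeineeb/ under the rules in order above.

Rule 1 (intervocalic spirantization): /k/ is a stop between vowels /i/ and /i/, so it spirantizes to the fricative [x]. /k/ is a stop between vowels /i/ and /e/, so it spirantizes to the fricative [x]. /xunkikirikeineeb/ → xunkixirixeineeb.
Rule 2 (post-nasal voicing): /k/ is a voiceless stop immediately after the nasal /n/, so it voices to [g]. /xunkixirixeineeb/ → xungixirixeineeb.
Rule 3 (pre-rhotic lowering): /i/ is a high vowel immediately before /r/, so it lowers to [e]. /xungixirixeineeb/ → xungixerixeineeb.
Rule 4 (intervocalic voicing): no segment meets the environment; /xungixerixeineeb/ is unchanged.
Rule 5 (final devoicing): /b/ is a voiced stop in word-final position, so it devoices to [p]. /xungixerixeineeb/ → xungixerixeineep.

xungixerixeineep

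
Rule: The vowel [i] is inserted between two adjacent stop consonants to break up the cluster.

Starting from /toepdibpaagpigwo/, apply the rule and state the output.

toepidibipaagipigwo

/p/ and /d/ form a stop–stop cluster, so [i] is inserted between them.
/b/ and /p/ form a stop–stop cluster, so [i] is inserted between them.
/g/ and /p/ form a stop–stop cluster, so [i] is inserted between them.
Surface form: [toepidibipaagipigwo].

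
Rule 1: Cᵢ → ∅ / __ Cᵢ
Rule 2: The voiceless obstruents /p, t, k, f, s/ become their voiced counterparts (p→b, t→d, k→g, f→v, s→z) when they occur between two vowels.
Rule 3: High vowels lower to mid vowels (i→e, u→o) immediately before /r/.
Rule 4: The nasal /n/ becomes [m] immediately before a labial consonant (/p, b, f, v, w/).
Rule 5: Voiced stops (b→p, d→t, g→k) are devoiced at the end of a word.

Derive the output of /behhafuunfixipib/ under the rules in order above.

Rule 1 (degemination): /hh/ is a geminate; the first /h/ deletes. /behhafuunfixipib/ → behafuunfixipib.
Rule 2 (intervocalic voicing): /f/ is a voiceless obstruent between vowels /a/ and /u/, so it voices to [v]. /p/ is a voiceless obstruent between vowels /i/ and /i/, so it voices to [b]. /behafuunfixipib/ → behavuunfixibib.
Rule 3 (pre-rhotic lowering): no segment meets the environment; /behavuunfixibib/ is unchanged.
Rule 4 (nasal place assimilation): /n/ precedes the labial consonant /f/, so it assimilates in place to [m]. /behavuunfixibib/ → behavuumfixibib.
Rule 5 (final devoicing): /b/ is a voiced stop in word-final position, so it devoices to [p]. /behavuumfixibib/ → behavuumfixibip.

behavuumfixibip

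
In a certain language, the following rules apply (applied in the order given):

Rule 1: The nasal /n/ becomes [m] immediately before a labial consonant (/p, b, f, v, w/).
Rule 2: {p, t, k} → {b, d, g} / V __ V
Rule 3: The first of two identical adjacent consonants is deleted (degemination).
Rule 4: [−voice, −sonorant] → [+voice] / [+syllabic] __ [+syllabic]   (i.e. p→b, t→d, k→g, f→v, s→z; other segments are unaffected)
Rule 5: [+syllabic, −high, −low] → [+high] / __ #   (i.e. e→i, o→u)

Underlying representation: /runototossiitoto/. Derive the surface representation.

runododoziidodu

Rule 1 (nasal place assimilation): no segment meets the environment; /runototossiitoto/ is unchanged.
Rule 2 (intervocalic voicing): /t/ is a voiceless stop between vowels /o/ and /o/, so it voices to [d]. /t/ is a voiceless stop between vowels /o/ and /o/, so it voices to [d]. /t/ is a voiceless stop between vowels /i/ and /o/, so it voices to [d]. /t/ is a voiceless stop between vowels /o/ and /o/, so it voices to [d]. /runototossiitoto/ → runododossiidodo.
Rule 3 (degemination): /ss/ is a geminate; the first /s/ deletes. /runododossiidodo/ → runododosiidodo.
Rule 4 (intervocalic voicing): /s/ is a voiceless obstruent between vowels /o/ and /i/, so it voices to [z]. /runododosiidodo/ → runododoziidodo.
Rule 5 (final vowel raising): /o/ is a mid vowel in word-final position, so it raises to [u]. /runododoziidodo/ → runododoziidodu.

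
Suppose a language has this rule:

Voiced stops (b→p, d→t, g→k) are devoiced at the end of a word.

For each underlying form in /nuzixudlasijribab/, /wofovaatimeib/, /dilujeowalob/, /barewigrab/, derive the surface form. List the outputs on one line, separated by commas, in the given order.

/nuzixudlasijribab/: /b/ is a voiced stop in word-final position, so it devoices to [p]. → [nuzixudlasijribap].
/wofovaatimeib/: /b/ is a voiced stop in word-final position, so it devoices to [p]. → [wofovaatimeip].
/dilujeowalob/: /b/ is a voiced stop in word-final position, so it devoices to [p]. → [dilujeowalop].
/barewigrab/: /b/ is a voiced stop in word-final position, so it devoices to [p]. → [barewigrap].

nuzixudlasijribap, wofovaatimeip, dilujeowalop, barewigrap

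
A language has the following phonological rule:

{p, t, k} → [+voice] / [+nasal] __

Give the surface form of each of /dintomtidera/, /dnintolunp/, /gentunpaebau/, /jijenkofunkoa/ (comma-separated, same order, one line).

dindomdidera, dnindolunb, gendunbaebau, jijengofungoa

/dintomtidera/: /t/ is a voiceless stop immediately after the nasal /n/, so it voices to [d]. /t/ is a voiceless stop immediately after the nasal /m/, so it voices to [d]. → [dindomdidera].
/dnintolunp/: /t/ is a voiceless stop immediately after the nasal /n/, so it voices to [d]. /p/ is a voiceless stop immediately after the nasal /n/, so it voices to [b]. → [dnindolunb].
/gentunpaebau/: /t/ is a voiceless stop immediately after the nasal /n/, so it voices to [d]. /p/ is a voiceless stop immediately after the nasal /n/, so it voices to [b]. → [gendunbaebau].
/jijenkofunkoa/: /k/ is a voiceless stop immediately after the nasal /n/, so it voices to [g]. /k/ is a voiceless stop immediately after the nasal /n/, so it voices to [g]. → [jijengofungoa].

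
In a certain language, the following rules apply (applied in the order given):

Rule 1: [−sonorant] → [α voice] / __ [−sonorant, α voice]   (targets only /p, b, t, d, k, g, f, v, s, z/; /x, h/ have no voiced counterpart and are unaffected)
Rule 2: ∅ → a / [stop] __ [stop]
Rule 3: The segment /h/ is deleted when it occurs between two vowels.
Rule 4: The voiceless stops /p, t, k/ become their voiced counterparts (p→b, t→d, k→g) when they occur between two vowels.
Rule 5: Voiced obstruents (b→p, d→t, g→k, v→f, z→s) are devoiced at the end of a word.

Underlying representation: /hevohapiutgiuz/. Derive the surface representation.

Rule 1 (regressive voicing assimilation): /t/ precedes the voiced obstruent /g/, so it voices to [d] by assimilation. /hevohapiutgiuz/ → hevohapiudgiuz.
Rule 2 (stop-cluster a-epenthesis): /d/ and /g/ form a stop–stop cluster, so [a] is inserted between them. /hevohapiudgiuz/ → hevohapiudagiuz.
Rule 3 (intervocalic h-deletion): /h/ occurs between vowels /o/ and /a/, so it deletes. /hevohapiudagiuz/ → hevoapiudagiuz.
Rule 4 (intervocalic voicing): /p/ is a voiceless stop between vowels /a/ and /i/, so it voices to [b]. /hevoapiudagiuz/ → hevoabiudagiuz.
Rule 5 (final devoicing): /z/ is a voiced obstruent in word-final position, so it devoices to [s]. /hevoabiudagiuz/ → hevoabiudagius.

hevoabiudagius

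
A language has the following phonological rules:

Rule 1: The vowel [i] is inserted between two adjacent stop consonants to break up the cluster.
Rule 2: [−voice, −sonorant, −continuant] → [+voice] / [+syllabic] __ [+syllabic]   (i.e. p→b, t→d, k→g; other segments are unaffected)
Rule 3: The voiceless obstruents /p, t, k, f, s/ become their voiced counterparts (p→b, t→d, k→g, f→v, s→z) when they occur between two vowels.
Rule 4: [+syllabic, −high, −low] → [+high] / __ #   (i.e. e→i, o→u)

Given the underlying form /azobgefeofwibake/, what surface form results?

azobigeveofwibagi

Rule 1 (stop-cluster i-epenthesis): /b/ and /g/ form a stop–stop cluster, so [i] is inserted between them. /azobgefeofwibake/ → azobigefeofwibake.
Rule 2 (intervocalic voicing): /k/ is a voiceless stop between vowels /a/ and /e/, so it voices to [g]. /azobigefeofwibake/ → azobigefeofwibage.
Rule 3 (intervocalic voicing): /f/ is a voiceless obstruent between vowels /e/ and /e/, so it voices to [v]. /azobigefeofwibage/ → azobigeveofwibage.
Rule 4 (final vowel raising): /e/ is a mid vowel in word-final position, so it raises to [i]. /azobigeveofwibage/ → azobigeveofwibagi.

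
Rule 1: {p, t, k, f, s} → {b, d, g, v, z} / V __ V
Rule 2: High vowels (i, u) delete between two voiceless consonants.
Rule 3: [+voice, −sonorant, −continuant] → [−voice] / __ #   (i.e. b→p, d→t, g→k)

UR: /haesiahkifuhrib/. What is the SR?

haeziahkivuhrip

Rule 1 (intervocalic voicing): /s/ is a voiceless obstruent between vowels /e/ and /i/, so it voices to [z]. /f/ is a voiceless obstruent between vowels /i/ and /u/, so it voices to [v]. /haesiahkifuhrib/ → haeziahkivuhrib.
Rule 2 (high vowel syncope): no segment meets the environment; /haeziahkivuhrib/ is unchanged.
Rule 3 (final devoicing): /b/ is a voiced stop in word-final position, so it devoices to [p]. /haeziahkivuhrib/ → haeziahkivuhrip.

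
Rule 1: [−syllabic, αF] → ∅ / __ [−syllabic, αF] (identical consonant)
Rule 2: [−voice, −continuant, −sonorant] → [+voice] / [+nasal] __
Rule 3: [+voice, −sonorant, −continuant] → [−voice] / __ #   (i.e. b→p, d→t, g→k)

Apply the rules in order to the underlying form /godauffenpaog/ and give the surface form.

godaufenbaok

Rule 1 (degemination): /ff/ is a geminate; the first /f/ deletes. /godauffenpaog/ → godaufenpaog.
Rule 2 (post-nasal voicing): /p/ is a voiceless stop immediately after the nasal /n/, so it voices to [b]. /godaufenpaog/ → godaufenbaog.
Rule 3 (final devoicing): /g/ is a voiced stop in word-final position, so it devoices to [k]. /godaufenbaog/ → godaufenbaok.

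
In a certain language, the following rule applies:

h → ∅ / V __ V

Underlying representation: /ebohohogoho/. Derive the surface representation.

/h/ occurs between vowels /o/ and /o/, so it deletes.
/h/ occurs between vowels /o/ and /o/, so it deletes.
/h/ occurs between vowels /o/ and /o/, so it deletes.
Surface form: [ebooogoo].

ebooogoo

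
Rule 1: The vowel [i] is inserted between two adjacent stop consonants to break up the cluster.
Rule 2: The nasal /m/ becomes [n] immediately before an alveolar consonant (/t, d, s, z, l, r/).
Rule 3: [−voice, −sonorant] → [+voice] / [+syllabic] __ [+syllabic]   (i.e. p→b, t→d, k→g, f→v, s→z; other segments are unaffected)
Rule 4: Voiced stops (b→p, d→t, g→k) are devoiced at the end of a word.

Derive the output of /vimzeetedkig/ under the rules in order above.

vinzeededigik

Rule 1 (stop-cluster i-epenthesis): /d/ and /k/ form a stop–stop cluster, so [i] is inserted between them. /vimzeetedkig/ → vimzeetedikig.
Rule 2 (nasal place assimilation): /m/ precedes the alveolar consonant /z/, so it assimilates in place to [n]. /vimzeetedikig/ → vinzeetedikig.
Rule 3 (intervocalic voicing): /t/ is a voiceless obstruent between vowels /e/ and /e/, so it voices to [d]. /k/ is a voiceless obstruent between vowels /i/ and /i/, so it voices to [g]. /vinzeetedikig/ → vinzeededigig.
Rule 4 (final devoicing): /g/ is a voiced stop in word-final position, so it devoices to [k]. /vinzeededigig/ → vinzeededigik.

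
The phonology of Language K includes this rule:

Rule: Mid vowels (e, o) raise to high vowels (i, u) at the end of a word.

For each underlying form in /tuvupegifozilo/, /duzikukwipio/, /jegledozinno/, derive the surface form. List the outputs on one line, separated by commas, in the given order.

/tuvupegifozilo/: /o/ is a mid vowel in word-final position, so it raises to [u]. → [tuvupegifozilu].
/duzikukwipio/: /o/ is a mid vowel in word-final position, so it raises to [u]. → [duzikukwipiu].
/jegledozinno/: /o/ is a mid vowel in word-final position, so it raises to [u]. → [jegledozinnu].

tuvupegifozilu, duzikukwipiu, jegledozinnu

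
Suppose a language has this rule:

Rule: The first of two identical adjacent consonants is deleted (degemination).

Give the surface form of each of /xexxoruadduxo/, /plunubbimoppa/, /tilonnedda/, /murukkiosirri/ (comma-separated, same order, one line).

/xexxoruadduxo/: /xx/ is a geminate; the first /x/ deletes. /dd/ is a geminate; the first /d/ deletes. → [xexoruaduxo].
/plunubbimoppa/: /bb/ is a geminate; the first /b/ deletes. /pp/ is a geminate; the first /p/ deletes. → [plunubimopa].
/tilonnedda/: /nn/ is a geminate; the first /n/ deletes. /dd/ is a geminate; the first /d/ deletes. → [tiloneda].
/murukkiosirri/: /kk/ is a geminate; the first /k/ deletes. /rr/ is a geminate; the first /r/ deletes. → [murukiosiri].

xexoruaduxo, plunubimopa, tiloneda, murukiosiri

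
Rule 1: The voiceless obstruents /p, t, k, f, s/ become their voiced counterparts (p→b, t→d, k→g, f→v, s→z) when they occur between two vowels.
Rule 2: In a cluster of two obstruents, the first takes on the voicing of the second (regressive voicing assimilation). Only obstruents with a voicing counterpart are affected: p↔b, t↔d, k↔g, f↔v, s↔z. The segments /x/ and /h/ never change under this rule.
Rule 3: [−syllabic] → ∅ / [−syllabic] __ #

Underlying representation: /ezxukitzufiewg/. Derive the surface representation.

Rule 1 (intervocalic voicing): /k/ is a voiceless obstruent between vowels /u/ and /i/, so it voices to [g]. /f/ is a voiceless obstruent between vowels /u/ and /i/, so it voices to [v]. /ezxukitzufiewg/ → ezxugitzuviewg.
Rule 2 (regressive voicing assimilation): /z/ precedes the voiceless obstruent /x/, so it devoices to [s] by assimilation. /t/ precedes the voiced obstruent /z/, so it voices to [d] by assimilation. /ezxugitzuviewg/ → esxugidzuviewg.
Rule 3 (final cluster simplification): /g/ is the second consonant of a word-final cluster /wg/, so it deletes. /esxugidzuviewg/ → esxugidzuview.

esxugidzuview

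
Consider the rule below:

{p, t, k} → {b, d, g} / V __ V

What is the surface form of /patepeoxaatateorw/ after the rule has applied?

Scanning /patepeoxaatateorw/: /p/ at position 1 is not in the conditioning environment; /t/ is a voiceless stop between vowels /a/ and /e/, so it voices to [d]; /p/ is a voiceless stop between vowels /e/ and /e/, so it voices to [b]; /t/ is a voiceless stop between vowels /a/ and /a/, so it voices to [d]; /t/ is a voiceless stop between vowels /a/ and /e/, so it voices to [d].
Result: [padebeoxaadadeorw].

padebeoxaadadeorw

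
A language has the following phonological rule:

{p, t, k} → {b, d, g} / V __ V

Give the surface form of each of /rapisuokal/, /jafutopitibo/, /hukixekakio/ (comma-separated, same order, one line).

rabisuogal, jafudobidibo, hugixegagio

/rapisuokal/: /p/ is a voiceless stop between vowels /a/ and /i/, so it voices to [b]. /k/ is a voiceless stop between vowels /o/ and /a/, so it voices to [g]. → [rabisuogal].
/jafutopitibo/: /t/ is a voiceless stop between vowels /u/ and /o/, so it voices to [d]. /p/ is a voiceless stop between vowels /o/ and /i/, so it voices to [b]. /t/ is a voiceless stop between vowels /i/ and /i/, so it voices to [d]. → [jafudobidibo].
/hukixekakio/: /k/ is a voiceless stop between vowels /u/ and /i/, so it voices to [g]. /k/ is a voiceless stop between vowels /e/ and /a/, so it voices to [g]. /k/ is a voiceless stop between vowels /a/ and /i/, so it voices to [g]. → [hugixegagio].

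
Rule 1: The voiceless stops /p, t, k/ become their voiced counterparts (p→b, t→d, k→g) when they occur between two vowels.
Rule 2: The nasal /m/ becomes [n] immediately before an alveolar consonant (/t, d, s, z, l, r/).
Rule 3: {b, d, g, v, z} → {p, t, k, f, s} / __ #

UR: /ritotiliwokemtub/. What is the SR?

Rule 1 (intervocalic voicing): /t/ is a voiceless stop between vowels /i/ and /o/, so it voices to [d]. /t/ is a voiceless stop between vowels /o/ and /i/, so it voices to [d]. /k/ is a voiceless stop between vowels /o/ and /e/, so it voices to [g]. /ritotiliwokemtub/ → ridodiliwogemtub.
Rule 2 (nasal place assimilation): /m/ precedes the alveolar consonant /t/, so it assimilates in place to [n]. /ridodiliwogemtub/ → ridodiliwogentub.
Rule 3 (final devoicing): /b/ is a voiced obstruent in word-final position, so it devoices to [p]. /ridodiliwogentub/ → ridodiliwogentup.

ridodiliwogentup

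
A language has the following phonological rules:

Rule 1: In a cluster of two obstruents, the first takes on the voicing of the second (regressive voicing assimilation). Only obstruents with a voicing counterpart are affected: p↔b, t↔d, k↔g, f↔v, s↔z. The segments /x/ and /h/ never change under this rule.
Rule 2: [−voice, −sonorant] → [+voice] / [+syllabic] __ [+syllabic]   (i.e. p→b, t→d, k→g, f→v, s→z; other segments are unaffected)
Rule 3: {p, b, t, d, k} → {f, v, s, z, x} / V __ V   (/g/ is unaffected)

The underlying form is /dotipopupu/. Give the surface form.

dozivovuvu

Rule 1 (regressive voicing assimilation): no segment meets the environment; /dotipopupu/ is unchanged.
Rule 2 (intervocalic voicing): /t/ is a voiceless obstruent between vowels /o/ and /i/, so it voices to [d]. /p/ is a voiceless obstruent between vowels /i/ and /o/, so it voices to [b]. /p/ is a voiceless obstruent between vowels /o/ and /u/, so it voices to [b]. /p/ is a voiceless obstruent between vowels /u/ and /u/, so it voices to [b]. /dotipopupu/ → dodibobubu.
Rule 3 (intervocalic spirantization): /d/ is a stop between vowels /o/ and /i/, so it spirantizes to the fricative [z]. /b/ is a stop between vowels /i/ and /o/, so it spirantizes to the fricative [v]. /b/ is a stop between vowels /o/ and /u/, so it spirantizes to the fricative [v]. /b/ is a stop between vowels /u/ and /u/, so it spirantizes to the fricative [v]. /dodibobubu/ → dozivovuvu.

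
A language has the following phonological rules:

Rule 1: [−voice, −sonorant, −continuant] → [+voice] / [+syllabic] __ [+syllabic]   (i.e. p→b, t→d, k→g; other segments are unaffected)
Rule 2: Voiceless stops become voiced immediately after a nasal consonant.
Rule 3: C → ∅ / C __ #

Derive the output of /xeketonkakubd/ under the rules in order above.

xegedongagub

Rule 1 (intervocalic voicing): /k/ is a voiceless stop between vowels /e/ and /e/, so it voices to [g]. /t/ is a voiceless stop between vowels /e/ and /o/, so it voices to [d]. /k/ is a voiceless stop between vowels /a/ and /u/, so it voices to [g]. /xeketonkakubd/ → xegedonkagubd.
Rule 2 (post-nasal voicing): /k/ is a voiceless stop immediately after the nasal /n/, so it voices to [g]. /xegedonkagubd/ → xegedongagubd.
Rule 3 (final cluster simplification): /d/ is the second consonant of a word-final cluster /bd/, so it deletes. /xegedongagubd/ → xegedongagub.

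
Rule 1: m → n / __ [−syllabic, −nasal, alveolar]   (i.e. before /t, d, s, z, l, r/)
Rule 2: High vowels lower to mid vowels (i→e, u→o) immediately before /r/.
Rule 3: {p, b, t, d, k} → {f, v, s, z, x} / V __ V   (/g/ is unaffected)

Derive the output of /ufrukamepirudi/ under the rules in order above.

Rule 1 (nasal place assimilation): no segment meets the environment; /ufrukamepirudi/ is unchanged.
Rule 2 (pre-rhotic lowering): /i/ is a high vowel immediately before /r/, so it lowers to [e]. /ufrukamepirudi/ → ufrukameperudi.
Rule 3 (intervocalic spirantization): /k/ is a stop between vowels /u/ and /a/, so it spirantizes to the fricative [x]. /p/ is a stop between vowels /e/ and /e/, so it spirantizes to the fricative [f]. /d/ is a stop between vowels /u/ and /i/, so it spirantizes to the fricative [z]. /ufrukameperudi/ → ufruxameferuzi.

ufruxameferuzi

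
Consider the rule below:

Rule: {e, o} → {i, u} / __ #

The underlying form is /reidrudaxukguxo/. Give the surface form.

reidrudaxukguxu

Scanning /reidrudaxukguxo/: /e/ at position 2 is not in the conditioning environment; /o/ is a mid vowel in word-final position, so it raises to [u].
Result: [reidrudaxukguxu].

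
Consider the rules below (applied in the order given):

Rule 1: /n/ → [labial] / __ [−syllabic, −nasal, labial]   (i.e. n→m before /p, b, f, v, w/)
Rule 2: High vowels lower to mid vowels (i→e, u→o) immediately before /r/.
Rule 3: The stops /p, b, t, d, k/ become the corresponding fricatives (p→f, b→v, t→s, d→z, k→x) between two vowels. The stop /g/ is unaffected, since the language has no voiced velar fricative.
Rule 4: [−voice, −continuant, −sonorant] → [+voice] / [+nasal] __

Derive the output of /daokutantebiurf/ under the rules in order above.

daoxusandeviorf

Rule 1 (nasal place assimilation): no segment meets the environment; /daokutantebiurf/ is unchanged.
Rule 2 (pre-rhotic lowering): /u/ is a high vowel immediately before /r/, so it lowers to [o]. /daokutantebiurf/ → daokutantebiorf.
Rule 3 (intervocalic spirantization): /k/ is a stop between vowels /o/ and /u/, so it spirantizes to the fricative [x]. /t/ is a stop between vowels /u/ and /a/, so it spirantizes to the fricative [s]. /b/ is a stop between vowels /e/ and /i/, so it spirantizes to the fricative [v]. /daokutantebiorf/ → daoxusanteviorf.
Rule 4 (post-nasal voicing): /t/ is a voiceless stop immediately after the nasal /n/, so it voices to [d]. /daoxusanteviorf/ → daoxusandeviorf.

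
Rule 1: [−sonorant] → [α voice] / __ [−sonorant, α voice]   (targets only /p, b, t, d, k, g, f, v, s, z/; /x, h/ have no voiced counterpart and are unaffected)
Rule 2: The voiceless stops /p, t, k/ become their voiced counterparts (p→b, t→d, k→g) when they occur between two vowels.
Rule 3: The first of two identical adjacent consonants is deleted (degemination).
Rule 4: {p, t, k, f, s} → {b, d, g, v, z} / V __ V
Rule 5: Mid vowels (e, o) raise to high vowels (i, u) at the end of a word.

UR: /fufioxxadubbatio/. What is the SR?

Rule 1 (regressive voicing assimilation): no segment meets the environment; /fufioxxadubbatio/ is unchanged.
Rule 2 (intervocalic voicing): /t/ is a voiceless stop between vowels /a/ and /i/, so it voices to [d]. /fufioxxadubbatio/ → fufioxxadubbadio.
Rule 3 (degemination): /xx/ is a geminate; the first /x/ deletes. /bb/ is a geminate; the first /b/ deletes. /fufioxxadubbadio/ → fufioxadubadio.
Rule 4 (intervocalic voicing): /f/ is a voiceless obstruent between vowels /u/ and /i/, so it voices to [v]. /fufioxadubadio/ → fuvioxadubadio.
Rule 5 (final vowel raising): /o/ is a mid vowel in word-final position, so it raises to [u]. /fuvioxadubadio/ → fuvioxadubadiu.

fuvioxadubadiu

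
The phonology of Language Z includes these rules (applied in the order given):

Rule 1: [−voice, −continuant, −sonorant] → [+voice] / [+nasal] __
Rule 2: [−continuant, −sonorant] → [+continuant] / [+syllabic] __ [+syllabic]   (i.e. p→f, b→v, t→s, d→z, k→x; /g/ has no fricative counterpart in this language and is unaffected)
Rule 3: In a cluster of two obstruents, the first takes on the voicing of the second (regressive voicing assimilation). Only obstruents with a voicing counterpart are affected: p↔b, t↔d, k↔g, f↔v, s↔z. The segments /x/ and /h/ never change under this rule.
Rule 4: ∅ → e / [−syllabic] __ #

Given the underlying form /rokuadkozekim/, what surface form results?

roxuatkozexime

Rule 1 (post-nasal voicing): no segment meets the environment; /rokuadkozekim/ is unchanged.
Rule 2 (intervocalic spirantization): /k/ is a stop between vowels /o/ and /u/, so it spirantizes to the fricative [x]. /k/ is a stop between vowels /e/ and /i/, so it spirantizes to the fricative [x]. /rokuadkozekim/ → roxuadkozexim.
Rule 3 (regressive voicing assimilation): /d/ precedes the voiceless obstruent /k/, so it devoices to [t] by assimilation. /roxuadkozexim/ → roxuatkozexim.
Rule 4 (final e-epenthesis): the form ends in the consonant /m/, so [e] is inserted word-finally. /roxuatkozexim/ → roxuatkozexime.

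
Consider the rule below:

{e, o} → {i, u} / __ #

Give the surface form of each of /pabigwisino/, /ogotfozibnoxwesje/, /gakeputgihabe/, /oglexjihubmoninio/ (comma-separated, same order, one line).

/pabigwisino/: /o/ is a mid vowel in word-final position, so it raises to [u]. → [pabigwisinu].
/ogotfozibnoxwesje/: /e/ is a mid vowel in word-final position, so it raises to [i]. → [ogotfozibnoxwesji].
/gakeputgihabe/: /e/ is a mid vowel in word-final position, so it raises to [i]. → [gakeputgihabi].
/oglexjihubmoninio/: /o/ is a mid vowel in word-final position, so it raises to [u]. → [oglexjihubmoniniu].

pabigwisinu, ogotfozibnoxwesji, gakeputgihabi, oglexjihubmoniniu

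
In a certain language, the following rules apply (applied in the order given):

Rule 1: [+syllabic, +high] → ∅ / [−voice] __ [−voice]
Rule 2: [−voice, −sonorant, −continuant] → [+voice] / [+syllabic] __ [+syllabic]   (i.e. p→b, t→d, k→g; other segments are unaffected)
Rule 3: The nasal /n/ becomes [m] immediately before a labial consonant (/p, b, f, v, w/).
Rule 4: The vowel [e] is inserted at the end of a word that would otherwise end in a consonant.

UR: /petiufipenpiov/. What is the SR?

pediufpempiove

Rule 1 (high vowel syncope): /i/ is a high vowel flanked by voiceless consonants /f/ and /p/, so it deletes. /petiufipenpiov/ → petiufpenpiov.
Rule 2 (intervocalic voicing): /t/ is a voiceless stop between vowels /e/ and /i/, so it voices to [d]. /petiufpenpiov/ → pediufpenpiov.
Rule 3 (nasal place assimilation): /n/ precedes the labial consonant /p/, so it assimilates in place to [m]. /pediufpenpiov/ → pediufpempiov.
Rule 4 (final e-epenthesis): the form ends in the consonant /v/, so [e] is inserted word-finally. /pediufpempiov/ → pediufpempiove.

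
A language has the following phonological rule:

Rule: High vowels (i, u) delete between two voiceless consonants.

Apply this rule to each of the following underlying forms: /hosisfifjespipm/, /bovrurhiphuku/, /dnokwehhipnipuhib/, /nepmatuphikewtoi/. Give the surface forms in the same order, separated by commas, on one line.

hossffjesppm, bovrurhphku, dnokwehhpniphib, nepmatphkewtoi

/hosisfifjespipm/: /i/ is a high vowel flanked by voiceless consonants /s/ and /s/, so it deletes. /i/ is a high vowel flanked by voiceless consonants /f/ and /f/, so it deletes. /i/ is a high vowel flanked by voiceless consonants /p/ and /p/, so it deletes. → [hossffjesppm].
/bovrurhiphuku/: /i/ is a high vowel flanked by voiceless consonants /h/ and /p/, so it deletes. /u/ is a high vowel flanked by voiceless consonants /h/ and /k/, so it deletes. → [bovrurhphku].
/dnokwehhipnipuhib/: /i/ is a high vowel flanked by voiceless consonants /h/ and /p/, so it deletes. /u/ is a high vowel flanked by voiceless consonants /p/ and /h/, so it deletes. → [dnokwehhpniphib].
/nepmatuphikewtoi/: /u/ is a high vowel flanked by voiceless consonants /t/ and /p/, so it deletes. /i/ is a high vowel flanked by voiceless consonants /h/ and /k/, so it deletes. → [nepmatphkewtoi].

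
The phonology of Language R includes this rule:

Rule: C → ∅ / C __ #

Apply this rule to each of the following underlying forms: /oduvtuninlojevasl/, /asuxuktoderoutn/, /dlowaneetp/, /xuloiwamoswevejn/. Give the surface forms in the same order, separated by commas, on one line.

/oduvtuninlojevasl/: /l/ is the second consonant of a word-final cluster /sl/, so it deletes. → [oduvtuninlojevas].
/asuxuktoderoutn/: /n/ is the second consonant of a word-final cluster /tn/, so it deletes. → [asuxuktoderout].
/dlowaneetp/: /p/ is the second consonant of a word-final cluster /tp/, so it deletes. → [dlowaneet].
/xuloiwamoswevejn/: /n/ is the second consonant of a word-final cluster /jn/, so it deletes. → [xuloiwamoswevej].

oduvtuninlojevas, asuxuktoderout, dlowaneet, xuloiwamoswevej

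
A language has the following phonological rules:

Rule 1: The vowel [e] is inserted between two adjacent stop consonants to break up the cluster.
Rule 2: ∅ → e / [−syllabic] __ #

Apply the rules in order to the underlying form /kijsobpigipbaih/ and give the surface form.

Rule 1 (stop-cluster e-epenthesis): /b/ and /p/ form a stop–stop cluster, so [e] is inserted between them. /p/ and /b/ form a stop–stop cluster, so [e] is inserted between them. /kijsobpigipbaih/ → kijsobepigipebaih.
Rule 2 (final e-epenthesis): the form ends in the consonant /h/, so [e] is inserted word-finally. /kijsobepigipebaih/ → kijsobepigipebaihe.

kijsobepigipebaihe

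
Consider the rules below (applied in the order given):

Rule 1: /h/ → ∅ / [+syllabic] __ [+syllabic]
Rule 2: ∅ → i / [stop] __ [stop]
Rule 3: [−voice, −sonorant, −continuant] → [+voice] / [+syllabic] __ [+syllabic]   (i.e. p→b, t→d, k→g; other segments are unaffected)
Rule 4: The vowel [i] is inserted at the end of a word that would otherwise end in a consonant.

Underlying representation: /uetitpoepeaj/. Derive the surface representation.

uedidiboebeaji

Rule 1 (intervocalic h-deletion): no segment meets the environment; /uetitpoepeaj/ is unchanged.
Rule 2 (stop-cluster i-epenthesis): /t/ and /p/ form a stop–stop cluster, so [i] is inserted between them. /uetitpoepeaj/ → uetitipoepeaj.
Rule 3 (intervocalic voicing): /t/ is a voiceless stop between vowels /e/ and /i/, so it voices to [d]. /t/ is a voiceless stop between vowels /i/ and /i/, so it voices to [d]. /p/ is a voiceless stop between vowels /i/ and /o/, so it voices to [b]. /p/ is a voiceless stop between vowels /e/ and /e/, so it voices to [b]. /uetitipoepeaj/ → uedidiboebeaj.
Rule 4 (final i-epenthesis): the form ends in the consonant /j/, so [i] is inserted word-finally. /uedidiboebeaj/ → uedidiboebeaji.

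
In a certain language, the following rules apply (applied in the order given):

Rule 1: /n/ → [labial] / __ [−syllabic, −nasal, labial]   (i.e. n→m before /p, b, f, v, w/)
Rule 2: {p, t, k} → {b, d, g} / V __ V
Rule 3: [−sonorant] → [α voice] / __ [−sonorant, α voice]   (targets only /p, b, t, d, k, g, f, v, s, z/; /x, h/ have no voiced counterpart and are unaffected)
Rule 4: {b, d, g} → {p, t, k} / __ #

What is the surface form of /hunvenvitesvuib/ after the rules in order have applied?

Rule 1 (nasal place assimilation): /n/ precedes the labial consonant /v/, so it assimilates in place to [m]. /n/ precedes the labial consonant /v/, so it assimilates in place to [m]. /hunvenvitesvuib/ → humvemvitesvuib.
Rule 2 (intervocalic voicing): /t/ is a voiceless stop between vowels /i/ and /e/, so it voices to [d]. /humvemvitesvuib/ → humvemvidesvuib.
Rule 3 (regressive voicing assimilation): /s/ precedes the voiced obstruent /v/, so it voices to [z] by assimilation. /humvemvidesvuib/ → humvemvidezvuib.
Rule 4 (final devoicing): /b/ is a voiced stop in word-final position, so it devoices to [p]. /humvemvidezvuib/ → humvemvidezvuip.

humvemvidezvuip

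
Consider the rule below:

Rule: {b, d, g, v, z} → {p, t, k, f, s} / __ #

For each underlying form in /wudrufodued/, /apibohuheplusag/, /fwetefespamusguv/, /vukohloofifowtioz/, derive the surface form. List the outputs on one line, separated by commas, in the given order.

wudrufoduet, apibohuheplusak, fwetefespamusguf, vukohloofifowtios

/wudrufodued/: /d/ is a voiced obstruent in word-final position, so it devoices to [t]. → [wudrufoduet].
/apibohuheplusag/: /g/ is a voiced obstruent in word-final position, so it devoices to [k]. → [apibohuheplusak].
/fwetefespamusguv/: /v/ is a voiced obstruent in word-final position, so it devoices to [f]. → [fwetefespamusguf].
/vukohloofifowtioz/: /z/ is a voiced obstruent in word-final position, so it devoices to [s]. → [vukohloofifowtios].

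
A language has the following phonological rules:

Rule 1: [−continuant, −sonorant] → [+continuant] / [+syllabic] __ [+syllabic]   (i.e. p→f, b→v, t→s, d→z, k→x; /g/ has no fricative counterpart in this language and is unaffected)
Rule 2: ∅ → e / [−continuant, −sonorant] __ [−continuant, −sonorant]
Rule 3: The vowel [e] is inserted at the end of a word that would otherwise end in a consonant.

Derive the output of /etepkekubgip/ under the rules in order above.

esepekexubegipe

Rule 1 (intervocalic spirantization): /t/ is a stop between vowels /e/ and /e/, so it spirantizes to the fricative [s]. /k/ is a stop between vowels /e/ and /u/, so it spirantizes to the fricative [x]. /etepkekubgip/ → esepkexubgip.
Rule 2 (stop-cluster e-epenthesis): /p/ and /k/ form a stop–stop cluster, so [e] is inserted between them. /b/ and /g/ form a stop–stop cluster, so [e] is inserted between them. /esepkexubgip/ → esepekexubegip.
Rule 3 (final e-epenthesis): the form ends in the consonant /p/, so [e] is inserted word-finally. /esepekexubegip/ → esepekexubegipe.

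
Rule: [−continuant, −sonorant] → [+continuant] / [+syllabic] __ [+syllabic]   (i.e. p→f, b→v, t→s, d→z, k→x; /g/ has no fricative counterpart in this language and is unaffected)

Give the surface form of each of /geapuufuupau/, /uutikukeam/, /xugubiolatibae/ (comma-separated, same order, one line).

/geapuufuupau/: /p/ is a stop between vowels /a/ and /u/, so it spirantizes to the fricative [f]. /p/ is a stop between vowels /u/ and /a/, so it spirantizes to the fricative [f]. → [geafuufuufau].
/uutikukeam/: /t/ is a stop between vowels /u/ and /i/, so it spirantizes to the fricative [s]. /k/ is a stop between vowels /i/ and /u/, so it spirantizes to the fricative [x]. /k/ is a stop between vowels /u/ and /e/, so it spirantizes to the fricative [x]. → [uusixuxeam].
/xugubiolatibae/: /b/ is a stop between vowels /u/ and /i/, so it spirantizes to the fricative [v]. /t/ is a stop between vowels /a/ and /i/, so it spirantizes to the fricative [s]. /b/ is a stop between vowels /i/ and /a/, so it spirantizes to the fricative [v]. → [xuguviolasivae].

geafuufuufau, uusixuxeam, xuguviolasivae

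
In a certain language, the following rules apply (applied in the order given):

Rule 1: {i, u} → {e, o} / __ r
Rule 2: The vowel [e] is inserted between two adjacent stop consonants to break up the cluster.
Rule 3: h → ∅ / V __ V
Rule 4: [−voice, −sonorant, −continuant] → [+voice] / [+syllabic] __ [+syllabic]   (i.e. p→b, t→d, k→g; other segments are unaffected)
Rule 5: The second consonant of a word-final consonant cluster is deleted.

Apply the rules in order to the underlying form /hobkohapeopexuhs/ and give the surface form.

Rule 1 (pre-rhotic lowering): no segment meets the environment; /hobkohapeopexuhs/ is unchanged.
Rule 2 (stop-cluster e-epenthesis): /b/ and /k/ form a stop–stop cluster, so [e] is inserted between them. /hobkohapeopexuhs/ → hobekohapeopexuhs.
Rule 3 (intervocalic h-deletion): /h/ occurs between vowels /o/ and /a/, so it deletes. /hobekohapeopexuhs/ → hobekoapeopexuhs.
Rule 4 (intervocalic voicing): /k/ is a voiceless stop between vowels /e/ and /o/, so it voices to [g]. /p/ is a voiceless stop between vowels /a/ and /e/, so it voices to [b]. /p/ is a voiceless stop between vowels /o/ and /e/, so it voices to [b]. /hobekoapeopexuhs/ → hobegoabeobexuhs.
Rule 5 (final cluster simplification): /s/ is the second consonant of a word-final cluster /hs/, so it deletes. /hobegoabeobexuhs/ → hobegoabeobexuh.

hobegoabeobexuh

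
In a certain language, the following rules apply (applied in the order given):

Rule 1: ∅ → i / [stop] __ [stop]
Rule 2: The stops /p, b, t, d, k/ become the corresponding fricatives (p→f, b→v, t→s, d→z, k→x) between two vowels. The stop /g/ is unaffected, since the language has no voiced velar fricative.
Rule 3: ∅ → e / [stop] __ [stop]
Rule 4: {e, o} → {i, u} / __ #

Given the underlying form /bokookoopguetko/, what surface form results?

Rule 1 (stop-cluster i-epenthesis): /p/ and /g/ form a stop–stop cluster, so [i] is inserted between them. /t/ and /k/ form a stop–stop cluster, so [i] is inserted between them. /bokookoopguetko/ → bokookoopiguetiko.
Rule 2 (intervocalic spirantization): /k/ is a stop between vowels /o/ and /o/, so it spirantizes to the fricative [x]. /k/ is a stop between vowels /o/ and /o/, so it spirantizes to the fricative [x]. /p/ is a stop between vowels /o/ and /i/, so it spirantizes to the fricative [f]. /t/ is a stop between vowels /e/ and /i/, so it spirantizes to the fricative [s]. /k/ is a stop between vowels /i/ and /o/, so it spirantizes to the fricative [x]. /bokookoopiguetiko/ → boxooxoofiguesixo.
Rule 3 (stop-cluster e-epenthesis): no segment meets the environment; /boxooxoofiguesixo/ is unchanged.
Rule 4 (final vowel raising): /o/ is a mid vowel in word-final position, so it raises to [u]. /boxooxoofiguesixo/ → boxooxoofiguesixu.

boxooxoofiguesixu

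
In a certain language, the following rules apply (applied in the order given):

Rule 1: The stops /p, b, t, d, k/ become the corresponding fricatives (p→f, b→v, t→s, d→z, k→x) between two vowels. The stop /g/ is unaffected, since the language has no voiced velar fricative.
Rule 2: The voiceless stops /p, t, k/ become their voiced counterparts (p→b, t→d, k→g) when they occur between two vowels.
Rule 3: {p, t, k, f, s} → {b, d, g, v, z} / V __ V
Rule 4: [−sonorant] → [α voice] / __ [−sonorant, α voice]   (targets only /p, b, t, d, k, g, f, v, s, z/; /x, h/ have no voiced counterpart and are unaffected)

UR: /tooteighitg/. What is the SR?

toozeikhidg

Rule 1 (intervocalic spirantization): /t/ is a stop between vowels /o/ and /e/, so it spirantizes to the fricative [s]. /tooteighitg/ → tooseighitg.
Rule 2 (intervocalic voicing): no segment meets the environment; /tooseighitg/ is unchanged.
Rule 3 (intervocalic voicing): /s/ is a voiceless obstruent between vowels /o/ and /e/, so it voices to [z]. /tooseighitg/ → toozeighitg.
Rule 4 (regressive voicing assimilation): /g/ precedes the voiceless obstruent /h/, so it devoices to [k] by assimilation. /t/ precedes the voiced obstruent /g/, so it voices to [d] by assimilation. /toozeighitg/ → toozeikhidg.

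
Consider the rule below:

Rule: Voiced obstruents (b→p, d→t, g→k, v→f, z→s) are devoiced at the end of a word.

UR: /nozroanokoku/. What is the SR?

nozroanokoku

No segment of /nozroanokoku/ meets the structural description of the rule, so the form surfaces unchanged.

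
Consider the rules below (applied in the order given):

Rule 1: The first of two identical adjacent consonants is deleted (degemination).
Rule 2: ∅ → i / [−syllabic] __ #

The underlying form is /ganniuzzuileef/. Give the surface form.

Rule 1 (degemination): /nn/ is a geminate; the first /n/ deletes. /zz/ is a geminate; the first /z/ deletes. /ganniuzzuileef/ → ganiuzuileef.
Rule 2 (final i-epenthesis): the form ends in the consonant /f/, so [i] is inserted word-finally. /ganiuzuileef/ → ganiuzuileefi.

ganiuzuileefi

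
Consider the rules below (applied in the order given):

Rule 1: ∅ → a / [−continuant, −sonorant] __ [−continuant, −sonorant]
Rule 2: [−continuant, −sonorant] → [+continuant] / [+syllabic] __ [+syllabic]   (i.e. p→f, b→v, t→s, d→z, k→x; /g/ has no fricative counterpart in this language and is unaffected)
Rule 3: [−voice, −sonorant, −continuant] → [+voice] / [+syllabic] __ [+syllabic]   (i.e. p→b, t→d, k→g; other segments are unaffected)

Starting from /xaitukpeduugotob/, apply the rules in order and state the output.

xaisuxafezuugosob

Rule 1 (stop-cluster a-epenthesis): /k/ and /p/ form a stop–stop cluster, so [a] is inserted between them. /xaitukpeduugotob/ → xaitukapeduugotob.
Rule 2 (intervocalic spirantization): /t/ is a stop between vowels /i/ and /u/, so it spirantizes to the fricative [s]. /k/ is a stop between vowels /u/ and /a/, so it spirantizes to the fricative [x]. /p/ is a stop between vowels /a/ and /e/, so it spirantizes to the fricative [f]. /d/ is a stop between vowels /e/ and /u/, so it spirantizes to the fricative [z]. /t/ is a stop between vowels /o/ and /o/, so it spirantizes to the fricative [s]. /xaitukapeduugotob/ → xaisuxafezuugosob.
Rule 3 (intervocalic voicing): no segment meets the environment; /xaisuxafezuugosob/ is unchanged.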